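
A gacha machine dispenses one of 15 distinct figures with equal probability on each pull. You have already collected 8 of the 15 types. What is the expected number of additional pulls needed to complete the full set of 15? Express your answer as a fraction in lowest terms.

Starting from 8 distinct types, each trial gives a new one with probability (15−i)/15 when i types are held, so the wait for the next new type is 15/(15−i).
E = 15/7 + 15/6 + 15/5 + 15/4 + 15/3 + 15/2 + 15/1 = 1089/28.

1089/28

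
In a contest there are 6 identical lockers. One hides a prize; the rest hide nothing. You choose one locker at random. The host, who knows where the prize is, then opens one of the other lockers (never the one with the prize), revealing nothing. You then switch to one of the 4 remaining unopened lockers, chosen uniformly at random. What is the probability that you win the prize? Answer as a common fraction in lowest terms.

5/24

Your original locker holds the prize with probability 1/6, so the other 5 collectively hold it with probability 5/6.
The host can always find an empty locker to open, so this doesn't change that 5/6; it is now spread over the 4 remaining unopened lockers.
P(win by switching) = (5/6) · (1/4) = 5/24.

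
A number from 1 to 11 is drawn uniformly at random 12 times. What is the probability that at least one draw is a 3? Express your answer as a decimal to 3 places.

P(no draw is a 3) = (10/11)^12 ≈ 0.319.
P(at least one) = 1 − 0.319 = 0.681.

0.681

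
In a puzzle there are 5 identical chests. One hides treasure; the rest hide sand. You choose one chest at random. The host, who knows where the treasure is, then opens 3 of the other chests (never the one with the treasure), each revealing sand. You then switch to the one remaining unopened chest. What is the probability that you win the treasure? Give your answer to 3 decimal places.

0.800

Your original chest holds the treasure with probability 1/5, so the other 4 collectively hold it with probability 4/5.
The host can always find 3 empty chests to open, so the reveals don't change that 4/5; it is now spread over the 1 remaining unopened chest.
P(win by switching) = (4/5) · (1/1) = 4/5 ≈ 0.800.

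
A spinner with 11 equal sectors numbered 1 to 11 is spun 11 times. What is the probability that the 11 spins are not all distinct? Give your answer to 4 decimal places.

0.9999

P(all 11 different) = 11/11 · 10/11 · ··· · 1/11 ≈ 0.0001.
P(at least two equal) = 1 − 0.0001 = 0.9999.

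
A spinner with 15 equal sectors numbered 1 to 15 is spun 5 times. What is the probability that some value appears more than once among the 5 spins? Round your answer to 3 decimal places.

0.525

P(all 5 different) = 15/15 · 14/15 · ··· · 11/15 ≈ 0.475.
P(at least two equal) = 1 − 0.475 = 0.525.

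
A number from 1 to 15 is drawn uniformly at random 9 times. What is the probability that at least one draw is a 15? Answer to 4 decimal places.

0.4626

P(no draw is a 15) = (14/15)^9 ≈ 0.5374.
P(at least one) = 1 − 0.5374 = 0.4626.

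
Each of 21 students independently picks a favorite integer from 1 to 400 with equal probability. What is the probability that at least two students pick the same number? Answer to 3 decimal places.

It's easier to compute the probability that all 21 are distinct.
P(all distinct) = 400/400 · 399/400 · ··· · 380/400 ≈ 0.586.
So the probability of at least one match is 1 − 0.586 = 0.414.

0.414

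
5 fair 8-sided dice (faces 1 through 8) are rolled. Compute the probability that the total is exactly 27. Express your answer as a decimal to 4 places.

0.0534

There are 8^5 = 32768 equally likely outcomes.
The number of ordered 5-tuples from {1,…,8} summing to 27 is 1750.
P(sum = 27) = 1750/32768 = 875/16384 ≈ 0.0534.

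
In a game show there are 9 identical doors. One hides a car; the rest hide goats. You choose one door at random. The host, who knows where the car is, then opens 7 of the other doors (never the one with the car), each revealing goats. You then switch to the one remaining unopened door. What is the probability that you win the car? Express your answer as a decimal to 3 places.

Your original door holds the car with probability 1/9, so the other 8 collectively hold it with probability 8/9.
The host can always find 7 empty doors to open, so the reveals don't change that 8/9; it is now spread over the 1 remaining unopened door.
P(win by switching) = (8/9) · (1/1) = 8/9 ≈ 0.889.

0.889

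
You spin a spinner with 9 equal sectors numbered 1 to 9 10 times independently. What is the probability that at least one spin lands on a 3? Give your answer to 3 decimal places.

0.692

P(no spin lands on a 3) = (8/9)^10 ≈ 0.308.
P(at least one) = 1 − 0.308 = 0.692.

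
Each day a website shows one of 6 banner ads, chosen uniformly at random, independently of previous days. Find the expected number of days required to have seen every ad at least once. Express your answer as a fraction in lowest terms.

After i distinct types are collected, each trial gives a new one with probability (6−i)/6, so the expected wait for the next new type is 6/(6−i).
E = 6/6 + 6/5 + 6/4 + 6/3 + 6/2 + 6/1 = 147/10.

147/10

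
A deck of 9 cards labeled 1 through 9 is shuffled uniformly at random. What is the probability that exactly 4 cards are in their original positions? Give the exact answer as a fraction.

Choose which 4 of the 9 are fixed: C(9,4) = 126 ways.
The remaining 5 must have no fixed point: D(5) = 44.
P = 126·44/362880 = 11/720.

11/720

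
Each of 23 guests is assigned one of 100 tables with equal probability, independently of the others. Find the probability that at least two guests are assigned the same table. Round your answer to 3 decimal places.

It's easier to compute the probability that all 23 are distinct.
P(all distinct) = 100/100 · 99/100 · ··· · 78/100 ≈ 0.064.
So the probability of at least one match is 1 − 0.064 = 0.936.

0.936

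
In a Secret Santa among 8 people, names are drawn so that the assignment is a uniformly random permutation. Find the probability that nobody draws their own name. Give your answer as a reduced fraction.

2119/5760

This is the derangement probability: permutations of 8 with no fixed point.
D(8) = 8! · (1 − 1/1! + 1/2! − ··· + (−1)^8/8!) = 14833.
P = 14833/40320 = 2119/5760.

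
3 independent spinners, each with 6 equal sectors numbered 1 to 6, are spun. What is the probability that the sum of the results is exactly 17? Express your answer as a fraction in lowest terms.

There are 6^3 = 216 equally likely outcomes.
The number of ordered 3-tuples from {1,…,6} summing to 17 is 3.
P(sum = 17) = 3/216 = 1/72.

1/72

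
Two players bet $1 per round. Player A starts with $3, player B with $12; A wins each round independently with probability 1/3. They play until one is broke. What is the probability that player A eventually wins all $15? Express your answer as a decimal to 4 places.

0.0002

Let r = q/p = (2/3)/(1/3) = 2. The recurrence P(i) = p·P(i+1) + q·P(i−1) with P(0)=0, P(15)=1 gives P(i) = (1 − r^i)/(1 − r^15).
P(3) = (1 − (2)^3) / (1 − (2)^15) = 1/4681 ≈ 0.0002.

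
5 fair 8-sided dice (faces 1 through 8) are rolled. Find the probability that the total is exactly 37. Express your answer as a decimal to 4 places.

There are 8^5 = 32768 equally likely outcomes.
The number of ordered 5-tuples from {1,…,8} summing to 37 is 35.
P(sum = 37) = 35/32768 ≈ 0.0011.

0.0011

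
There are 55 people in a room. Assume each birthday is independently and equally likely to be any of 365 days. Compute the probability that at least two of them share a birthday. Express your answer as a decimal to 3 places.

0.986

It's easier to compute the probability that all 55 are distinct.
P(all distinct) = 365/365 · 364/365 · ··· · 311/365 ≈ 0.014.
So the probability of at least one match is 1 − 0.014 = 0.986.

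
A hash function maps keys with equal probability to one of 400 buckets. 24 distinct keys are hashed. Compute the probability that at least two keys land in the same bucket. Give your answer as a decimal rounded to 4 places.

0.5054

It's easier to compute the probability that all 24 are distinct.
P(all distinct) = 400/400 · 399/400 · ··· · 377/400 ≈ 0.4946.
So the probability of at least one match is 1 − 0.4946 = 0.5054.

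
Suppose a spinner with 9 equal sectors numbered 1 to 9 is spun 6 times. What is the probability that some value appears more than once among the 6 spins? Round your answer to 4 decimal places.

0.8862

P(all 6 different) = 9/9 · 8/9 · ··· · 4/9 ≈ 0.1138.
P(at least two equal) = 1 − 0.1138 = 0.8862.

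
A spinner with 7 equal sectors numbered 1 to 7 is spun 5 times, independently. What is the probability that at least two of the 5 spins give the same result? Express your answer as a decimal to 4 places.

P(all 5 different) = 7/7 · 6/7 · ··· · 3/7 ≈ 0.1499.
P(at least two equal) = 1 − 0.1499 = 0.8501.

0.8501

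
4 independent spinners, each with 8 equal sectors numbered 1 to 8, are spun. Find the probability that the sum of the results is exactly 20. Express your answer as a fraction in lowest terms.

There are 8^4 = 4096 equally likely outcomes.
The number of ordered 4-tuples from {1,…,8} summing to 20 is 315.
P(sum = 20) = 315/4096.

315/4096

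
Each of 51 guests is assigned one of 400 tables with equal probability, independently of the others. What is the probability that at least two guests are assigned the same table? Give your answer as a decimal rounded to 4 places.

It's easier to compute the probability that all 51 are distinct.
P(all distinct) = 400/400 · 399/400 · ··· · 350/400 ≈ 0.0358.
So the probability of at least one match is 1 − 0.0358 = 0.9642.

0.9642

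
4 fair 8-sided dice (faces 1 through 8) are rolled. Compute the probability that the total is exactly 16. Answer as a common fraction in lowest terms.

There are 8^4 = 4096 equally likely outcomes.
The number of ordered 4-tuples from {1,…,8} summing to 16 is 315.
P(sum = 16) = 315/4096.

315/4096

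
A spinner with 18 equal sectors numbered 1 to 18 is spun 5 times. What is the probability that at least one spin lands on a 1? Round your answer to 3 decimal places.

P(no spin lands on a 1) = (17/18)^5 ≈ 0.751.
P(at least one) = 1 − 0.751 = 0.249.

0.249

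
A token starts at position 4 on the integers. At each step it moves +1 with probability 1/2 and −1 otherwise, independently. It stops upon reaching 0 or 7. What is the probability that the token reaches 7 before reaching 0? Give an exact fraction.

4/7

With a fair step, P(i) = ½P(i−1) + ½P(i+1) with P(0)=0, P(7)=1 has the linear solution P(i) = i/7.
P(4) = 4/7.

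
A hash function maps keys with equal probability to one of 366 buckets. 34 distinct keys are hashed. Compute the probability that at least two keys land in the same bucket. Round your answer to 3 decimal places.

It's easier to compute the probability that all 34 are distinct.
P(all distinct) = 366/366 · 365/366 · ··· · 333/366 ≈ 0.206.
So the probability of at least one match is 1 − 0.206 = 0.794.

0.794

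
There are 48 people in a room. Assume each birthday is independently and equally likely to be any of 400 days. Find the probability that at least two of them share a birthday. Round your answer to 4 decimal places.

It's easier to compute the probability that all 48 are distinct.
P(all distinct) = 400/400 · 399/400 · ··· · 353/400 ≈ 0.0529.
So the probability of at least one match is 1 − 0.0529 = 0.9471.

0.9471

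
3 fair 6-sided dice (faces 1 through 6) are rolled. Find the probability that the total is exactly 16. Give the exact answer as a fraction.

1/36

There are 6^3 = 216 equally likely outcomes.
The number of ordered 3-tuples from {1,…,6} summing to 16 is 6.
P(sum = 16) = 6/216 = 1/36.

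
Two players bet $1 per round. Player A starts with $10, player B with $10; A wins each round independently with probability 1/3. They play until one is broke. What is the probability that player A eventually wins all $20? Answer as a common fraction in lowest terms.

Let r = q/p = (2/3)/(1/3) = 2. The recurrence P(i) = p·P(i+1) + q·P(i−1) with P(0)=0, P(20)=1 gives P(i) = (1 − r^i)/(1 − r^20).
P(10) = (1 − (2)^10) / (1 − (2)^20) = 1/1025.

1/1025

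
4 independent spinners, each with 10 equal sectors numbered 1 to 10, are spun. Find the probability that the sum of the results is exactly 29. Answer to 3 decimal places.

0.035

There are 10^4 = 10000 equally likely outcomes.
The number of ordered 4-tuples from {1,…,10} summing to 29 is 348.
P(sum = 29) = 348/10000 = 87/2500 ≈ 0.035.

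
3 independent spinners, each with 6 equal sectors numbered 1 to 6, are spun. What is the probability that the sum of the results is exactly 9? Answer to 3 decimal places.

There are 6^3 = 216 equally likely outcomes.
The number of ordered 3-tuples from {1,…,6} summing to 9 is 25.
P(sum = 9) = 25/216 ≈ 0.116.

0.116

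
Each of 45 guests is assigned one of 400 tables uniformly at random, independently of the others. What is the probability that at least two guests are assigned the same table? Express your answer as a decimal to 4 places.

0.9236

It's easier to compute the probability that all 45 are distinct.
P(all distinct) = 400/400 · 399/400 · ··· · 356/400 ≈ 0.0764.
So the probability of at least one match is 1 − 0.0764 = 0.9236.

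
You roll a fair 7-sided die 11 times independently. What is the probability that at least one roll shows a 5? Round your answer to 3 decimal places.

P(no roll shows a 5) = (6/7)^11 ≈ 0.183.
P(at least one) = 1 − 0.183 = 0.817.

0.817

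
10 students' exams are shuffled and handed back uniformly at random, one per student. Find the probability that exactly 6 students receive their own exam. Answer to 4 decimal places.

0.0005

Choose which 6 of the 10 are fixed: C(10,6) = 210 ways.
The remaining 4 must have no fixed point: D(4) = 9.
P = 210·9/3628800 = 1/1920 ≈ 0.0005.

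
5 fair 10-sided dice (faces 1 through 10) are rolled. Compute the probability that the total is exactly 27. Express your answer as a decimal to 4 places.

There are 10^5 = 100000 equally likely outcomes.
The number of ordered 5-tuples from {1,…,10} summing to 27 is 6000.
P(sum = 27) = 6000/100000 = 3/50 ≈ 0.0600.

0.0600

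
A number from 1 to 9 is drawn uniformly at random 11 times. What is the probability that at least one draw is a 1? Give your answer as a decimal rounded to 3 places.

P(no draw is a 1) = (8/9)^11 ≈ 0.274.
P(at least one) = 1 − 0.274 = 0.726.

0.726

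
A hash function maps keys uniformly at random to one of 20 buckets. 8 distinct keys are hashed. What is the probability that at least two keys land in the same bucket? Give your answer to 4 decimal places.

It's easier to compute the probability that all 8 are distinct.
P(all distinct) = 20/20 · 19/20 · ··· · 13/20 ≈ 0.1984.
So the probability of at least one match is 1 − 0.1984 = 0.8016.

0.8016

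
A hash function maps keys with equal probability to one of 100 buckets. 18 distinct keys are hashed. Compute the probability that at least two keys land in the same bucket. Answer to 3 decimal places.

0.804

It's easier to compute the probability that all 18 are distinct.
P(all distinct) = 100/100 · 99/100 · ··· · 83/100 ≈ 0.196.
So the probability of at least one match is 1 − 0.196 = 0.804.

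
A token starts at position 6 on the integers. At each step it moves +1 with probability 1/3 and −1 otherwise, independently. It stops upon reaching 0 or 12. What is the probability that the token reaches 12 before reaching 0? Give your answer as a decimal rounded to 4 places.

Let r = q/p = (2/3)/(1/3) = 2. The recurrence P(i) = p·P(i+1) + q·P(i−1) with P(0)=0, P(12)=1 gives P(i) = (1 − r^i)/(1 − r^12).
P(6) = (1 − (2)^6) / (1 − (2)^12) = 1/65 ≈ 0.0154.

0.0154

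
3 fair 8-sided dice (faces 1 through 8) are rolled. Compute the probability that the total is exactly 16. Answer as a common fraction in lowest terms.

There are 8^3 = 512 equally likely outcomes.
The number of ordered 3-tuples from {1,…,8} summing to 16 is 42.
P(sum = 16) = 42/512 = 21/256.

21/256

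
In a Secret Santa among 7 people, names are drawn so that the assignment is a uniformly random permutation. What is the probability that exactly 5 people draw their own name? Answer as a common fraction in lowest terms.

Choose which 5 of the 7 are fixed: C(7,5) = 21 ways.
The remaining 2 must have no fixed point: D(2) = 1.
P = 21·1/5040 = 1/240.

1/240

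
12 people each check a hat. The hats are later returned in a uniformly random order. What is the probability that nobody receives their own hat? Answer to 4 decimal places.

This is the derangement probability: permutations of 12 with no fixed point.
D(12) = 12! · (1 − 1/1! + 1/2! − ··· + (−1)^12/12!) = 176214841.
P = 176214841/479001600 = 16019531/43545600 ≈ 0.3679.

0.3679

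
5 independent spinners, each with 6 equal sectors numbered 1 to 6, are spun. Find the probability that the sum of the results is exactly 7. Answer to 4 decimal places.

0.0019

There are 6^5 = 7776 equally likely outcomes.
The number of ordered 5-tuples from {1,…,6} summing to 7 is 15.
P(sum = 7) = 15/7776 = 5/2592 ≈ 0.0019.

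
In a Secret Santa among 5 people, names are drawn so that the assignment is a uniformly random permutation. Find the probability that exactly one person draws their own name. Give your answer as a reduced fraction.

Choose which one is fixed: C(5,1) = 5 ways.
The remaining 4 must have no fixed point: D(4) = 9.
P = 5·9/120 = 3/8.

3/8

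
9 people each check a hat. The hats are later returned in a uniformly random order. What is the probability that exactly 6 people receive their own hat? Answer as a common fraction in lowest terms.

1/2160

Choose which 6 of the 9 are fixed: C(9,6) = 84 ways.
The remaining 3 must have no fixed point: D(3) = 2.
P = 84·2/362880 = 1/2160.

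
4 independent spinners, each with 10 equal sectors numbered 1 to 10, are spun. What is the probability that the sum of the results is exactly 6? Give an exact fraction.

1/1000

There are 10^4 = 10000 equally likely outcomes.
The number of ordered 4-tuples from {1,…,10} summing to 6 is 10.
P(sum = 6) = 10/10000 = 1/1000.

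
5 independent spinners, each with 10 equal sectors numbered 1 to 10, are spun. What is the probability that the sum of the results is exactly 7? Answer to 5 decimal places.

There are 10^5 = 100000 equally likely outcomes.
The number of ordered 5-tuples from {1,…,10} summing to 7 is 15.
P(sum = 7) = 15/100000 = 3/20000 ≈ 0.00015.

0.00015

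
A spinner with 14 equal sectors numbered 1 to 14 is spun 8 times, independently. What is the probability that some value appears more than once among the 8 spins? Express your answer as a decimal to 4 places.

P(all 8 different) = 14/14 · 13/14 · ··· · 7/14 ≈ 0.0820.
P(at least two equal) = 1 − 0.0820 = 0.9180.

0.9180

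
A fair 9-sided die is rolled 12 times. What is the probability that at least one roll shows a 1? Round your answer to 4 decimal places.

0.7567

P(no roll shows a 1) = (8/9)^12 ≈ 0.2433.
P(at least one) = 1 − 0.2433 = 0.7567.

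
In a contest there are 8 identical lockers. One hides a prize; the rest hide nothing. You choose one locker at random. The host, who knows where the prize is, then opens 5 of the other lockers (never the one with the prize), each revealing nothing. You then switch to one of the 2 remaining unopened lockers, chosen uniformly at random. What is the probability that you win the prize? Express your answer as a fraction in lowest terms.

7/16

Your original locker holds the prize with probability 1/8, so the other 7 collectively hold it with probability 7/8.
The host can always find 5 empty lockers to open, so the reveals don't change that 7/8; it is now spread over the 2 remaining unopened lockers.
P(win by switching) = (7/8) · (1/2) = 7/16.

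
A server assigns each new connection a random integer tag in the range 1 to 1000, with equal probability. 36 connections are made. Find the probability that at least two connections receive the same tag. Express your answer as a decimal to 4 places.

0.4714

It's easier to compute the probability that all 36 are distinct.
P(all distinct) = 1000/1000 · 999/1000 · ··· · 965/1000 ≈ 0.5286.
So the probability of at least one match is 1 − 0.5286 = 0.4714.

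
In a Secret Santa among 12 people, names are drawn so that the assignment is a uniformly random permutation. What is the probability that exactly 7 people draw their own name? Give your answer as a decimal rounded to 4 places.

Choose which 7 of the 12 are fixed: C(12,7) = 792 ways.
The remaining 5 must have no fixed point: D(5) = 44.
P = 792·44/479001600 = 11/151200 ≈ 0.0001.

0.0001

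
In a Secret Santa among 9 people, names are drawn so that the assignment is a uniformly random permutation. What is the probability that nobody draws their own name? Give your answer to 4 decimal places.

0.3679

This is the derangement probability: permutations of 9 with no fixed point.
D(9) = 9! · (1 − 1/1! + 1/2! − ··· + (−1)^9/9!) = 133496.
P = 133496/362880 = 16687/45360 ≈ 0.3679.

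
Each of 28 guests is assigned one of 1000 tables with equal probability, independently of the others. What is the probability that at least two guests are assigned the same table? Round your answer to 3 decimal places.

0.317

It's easier to compute the probability that all 28 are distinct.
P(all distinct) = 1000/1000 · 999/1000 · ··· · 973/1000 ≈ 0.683.
So the probability of at least one match is 1 − 0.683 = 0.317.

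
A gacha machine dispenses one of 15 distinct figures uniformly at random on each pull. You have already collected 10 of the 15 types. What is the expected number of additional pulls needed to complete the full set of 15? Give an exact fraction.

Starting from 10 distinct types, each trial gives a new one with probability (15−i)/15 when i types are held, so the wait for the next new type is 15/(15−i).
E = 15/5 + 15/4 + 15/3 + 15/2 + 15/1 = 137/4.

137/4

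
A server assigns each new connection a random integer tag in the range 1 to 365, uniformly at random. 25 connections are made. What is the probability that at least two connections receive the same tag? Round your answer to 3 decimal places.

0.569

It's easier to compute the probability that all 25 are distinct.
P(all distinct) = 365/365 · 364/365 · ··· · 341/365 ≈ 0.431.
So the probability of at least one match is 1 − 0.431 = 0.569.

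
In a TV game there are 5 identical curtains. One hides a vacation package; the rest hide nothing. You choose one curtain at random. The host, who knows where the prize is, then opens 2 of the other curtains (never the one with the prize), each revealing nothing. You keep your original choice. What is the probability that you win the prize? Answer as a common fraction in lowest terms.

The host can always open 2 empty curtains regardless of your choice, so the reveals give no information about your original curtain.
P(win by staying) = 1/5.

1/5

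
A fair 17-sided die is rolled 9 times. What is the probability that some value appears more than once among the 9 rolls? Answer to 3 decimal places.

P(all 9 different) = 17/17 · 16/17 · ··· · 9/17 ≈ 0.074.
P(at least two equal) = 1 − 0.074 = 0.926.

0.926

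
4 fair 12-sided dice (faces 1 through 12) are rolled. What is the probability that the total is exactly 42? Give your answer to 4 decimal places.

0.0041

There are 12^4 = 20736 equally likely outcomes.
The number of ordered 4-tuples from {1,…,12} summing to 42 is 84.
P(sum = 42) = 84/20736 = 7/1728 ≈ 0.0041.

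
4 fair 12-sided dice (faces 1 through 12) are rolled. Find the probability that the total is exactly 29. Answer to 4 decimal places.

There are 12^4 = 20736 equally likely outcomes.
The number of ordered 4-tuples from {1,…,12} summing to 29 is 1060.
P(sum = 29) = 1060/20736 = 265/5184 ≈ 0.0511.

0.0511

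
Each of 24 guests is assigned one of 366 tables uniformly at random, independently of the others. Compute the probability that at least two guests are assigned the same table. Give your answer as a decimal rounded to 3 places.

0.537

It's easier to compute the probability that all 24 are distinct.
P(all distinct) = 366/366 · 365/366 · ··· · 343/366 ≈ 0.463.
So the probability of at least one match is 1 − 0.463 = 0.537.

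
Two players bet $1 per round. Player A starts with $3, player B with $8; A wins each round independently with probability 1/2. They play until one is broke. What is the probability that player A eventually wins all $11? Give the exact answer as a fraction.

3/11

With a fair step, P(i) = ½P(i−1) + ½P(i+1) with P(0)=0, P(11)=1 has the linear solution P(i) = i/11.
P(3) = 3/11.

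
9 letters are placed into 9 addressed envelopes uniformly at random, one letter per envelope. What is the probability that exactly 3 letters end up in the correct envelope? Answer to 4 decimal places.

0.0613

Choose which 3 of the 9 are fixed: C(9,3) = 84 ways.
The remaining 6 must have no fixed point: D(6) = 265.
P = 84·265/362880 = 53/864 ≈ 0.0613.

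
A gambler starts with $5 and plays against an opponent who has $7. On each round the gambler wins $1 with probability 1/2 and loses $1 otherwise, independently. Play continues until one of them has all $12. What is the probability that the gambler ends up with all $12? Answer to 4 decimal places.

0.4167

With a fair step, P(i) = ½P(i−1) + ½P(i+1) with P(0)=0, P(12)=1 has the linear solution P(i) = i/12.
P(5) = 5/12 ≈ 0.4167.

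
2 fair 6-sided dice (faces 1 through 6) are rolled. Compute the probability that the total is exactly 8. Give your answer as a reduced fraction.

There are 6^2 = 36 equally likely outcomes.
The number of ordered 2-tuples from {1,…,6} summing to 8 is 5.
P(sum = 8) = 5/36.

5/36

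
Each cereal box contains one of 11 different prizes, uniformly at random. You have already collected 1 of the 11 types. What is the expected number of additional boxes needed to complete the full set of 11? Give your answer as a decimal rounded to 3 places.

Starting from 1 distinct type, each trial gives a new one with probability (11−i)/11 when i types are held, so the wait for the next new type is 11/(11−i).
E = 11/10 + 11/9 + 11/8 + 11/7 + 11/6 + 11/5 + 11/4 + 11/3 + 11/2 + 11/1 = 81191/2520 ≈ 32.219.

32.219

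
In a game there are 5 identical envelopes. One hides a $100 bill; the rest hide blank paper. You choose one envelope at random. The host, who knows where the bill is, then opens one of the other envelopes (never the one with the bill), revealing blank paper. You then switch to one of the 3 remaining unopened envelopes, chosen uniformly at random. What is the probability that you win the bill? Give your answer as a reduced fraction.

Your original envelope holds the bill with probability 1/5, so the other 4 collectively hold it with probability 4/5.
The host can always find an empty envelope to open, so this doesn't change that 4/5; it is now spread over the 3 remaining unopened envelopes.
P(win by switching) = (4/5) · (1/3) = 4/15.

4/15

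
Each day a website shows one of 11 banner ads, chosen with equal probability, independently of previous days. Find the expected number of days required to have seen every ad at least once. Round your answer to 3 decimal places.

33.219

After i distinct types are collected, each trial gives a new one with probability (11−i)/11, so the expected wait for the next new type is 11/(11−i).
E = 11/11 + 11/10 + 11/9 + 11/8 + 11/7 + 11/6 + 11/5 + 11/4 + 11/3 + 11/2 + 11/1 = 83711/2520 ≈ 33.219.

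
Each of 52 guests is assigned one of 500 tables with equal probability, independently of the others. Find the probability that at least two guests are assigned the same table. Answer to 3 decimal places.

It's easier to compute the probability that all 52 are distinct.
P(all distinct) = 500/500 · 499/500 · ··· · 449/500 ≈ 0.064.
So the probability of at least one match is 1 − 0.064 = 0.936.

0.936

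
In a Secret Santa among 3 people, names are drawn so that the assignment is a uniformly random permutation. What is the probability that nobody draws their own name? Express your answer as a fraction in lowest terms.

This is the derangement probability: permutations of 3 with no fixed point.
D(3) = 3! · (1 − 1/1! + 1/2! − ··· + (−1)^3/3!) = 2.
P = 2/6 = 1/3.

1/3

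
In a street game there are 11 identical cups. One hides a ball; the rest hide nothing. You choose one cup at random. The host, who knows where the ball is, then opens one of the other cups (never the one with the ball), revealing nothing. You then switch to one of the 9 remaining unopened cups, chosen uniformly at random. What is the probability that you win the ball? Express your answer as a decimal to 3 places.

0.101

Your original cup holds the ball with probability 1/11, so the other 10 collectively hold it with probability 10/11.
The host can always find an empty cup to open, so this doesn't change that 10/11; it is now spread over the 9 remaining unopened cups.
P(win by switching) = (10/11) · (1/9) = 10/99 ≈ 0.101.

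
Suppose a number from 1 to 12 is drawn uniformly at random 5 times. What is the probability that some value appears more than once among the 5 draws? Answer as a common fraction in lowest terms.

P(all 5 different) = 12/12 · 11/12 · ··· · 8/12 = 55/144.
P(at least two equal) = 1 − 55/144 = 89/144.

89/144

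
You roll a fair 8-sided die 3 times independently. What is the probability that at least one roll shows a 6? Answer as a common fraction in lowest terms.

P(no roll shows a 6) = (7/8)^3 = 343/512.
P(at least one) = 1 − 343/512 = 169/512.

169/512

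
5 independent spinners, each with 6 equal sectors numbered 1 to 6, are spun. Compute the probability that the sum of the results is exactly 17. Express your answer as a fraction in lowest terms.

There are 6^5 = 7776 equally likely outcomes.
The number of ordered 5-tuples from {1,…,6} summing to 17 is 780.
P(sum = 17) = 780/7776 = 65/648.

65/648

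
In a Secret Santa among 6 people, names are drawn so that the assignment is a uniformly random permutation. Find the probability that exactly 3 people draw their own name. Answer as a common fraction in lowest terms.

Choose which 3 of the 6 are fixed: C(6,3) = 20 ways.
The remaining 3 must have no fixed point: D(3) = 2.
P = 20·2/720 = 1/18.

1/18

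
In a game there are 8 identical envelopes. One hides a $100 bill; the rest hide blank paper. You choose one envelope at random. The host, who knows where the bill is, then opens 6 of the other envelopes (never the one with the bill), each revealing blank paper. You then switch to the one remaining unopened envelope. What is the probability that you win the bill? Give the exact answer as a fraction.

Your original envelope holds the bill with probability 1/8, so the other 7 collectively hold it with probability 7/8.
The host can always find 6 empty envelopes to open, so the reveals don't change that 7/8; it is now spread over the 1 remaining unopened envelope.
P(win by switching) = (7/8) · (1/1) = 7/8.

7/8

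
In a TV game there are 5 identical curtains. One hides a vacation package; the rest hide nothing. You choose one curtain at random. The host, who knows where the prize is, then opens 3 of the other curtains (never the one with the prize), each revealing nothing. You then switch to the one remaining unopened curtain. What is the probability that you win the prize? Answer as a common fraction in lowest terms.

4/5

Your original curtain holds the prize with probability 1/5, so the other 4 collectively hold it with probability 4/5.
The host can always find 3 empty curtains to open, so the reveals don't change that 4/5; it is now spread over the 1 remaining unopened curtain.
P(win by switching) = (4/5) · (1/1) = 4/5.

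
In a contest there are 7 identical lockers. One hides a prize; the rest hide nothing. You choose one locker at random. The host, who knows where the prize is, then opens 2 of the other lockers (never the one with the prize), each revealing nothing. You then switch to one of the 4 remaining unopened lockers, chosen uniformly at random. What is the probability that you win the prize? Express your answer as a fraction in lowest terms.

3/14

Your original locker holds the prize with probability 1/7, so the other 6 collectively hold it with probability 6/7.
The host can always find 2 empty lockers to open, so the reveals don't change that 6/7; it is now spread over the 4 remaining unopened lockers.
P(win by switching) = (6/7) · (1/4) = 3/14.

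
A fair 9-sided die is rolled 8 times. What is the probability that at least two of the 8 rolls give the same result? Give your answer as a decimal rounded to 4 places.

0.9916

P(all 8 different) = 9/9 · 8/9 · ··· · 2/9 ≈ 0.0084.
P(at least two equal) = 1 − 0.0084 = 0.9916.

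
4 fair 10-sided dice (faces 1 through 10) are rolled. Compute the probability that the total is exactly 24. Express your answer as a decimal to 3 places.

There are 10^4 = 10000 equally likely outcomes.
The number of ordered 4-tuples from {1,…,10} summing to 24 is 633.
P(sum = 24) = 633/10000 ≈ 0.063.

0.063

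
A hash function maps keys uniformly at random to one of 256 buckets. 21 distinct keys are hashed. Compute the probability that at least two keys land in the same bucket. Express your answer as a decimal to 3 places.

It's easier to compute the probability that all 21 are distinct.
P(all distinct) = 256/256 · 255/256 · ··· · 236/256 ≈ 0.430.
So the probability of at least one match is 1 − 0.430 = 0.570.

0.570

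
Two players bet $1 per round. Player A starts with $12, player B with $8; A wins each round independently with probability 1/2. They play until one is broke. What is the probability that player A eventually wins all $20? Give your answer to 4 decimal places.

0.6000

With a fair step, P(i) = ½P(i−1) + ½P(i+1) with P(0)=0, P(20)=1 has the linear solution P(i) = i/20.
P(12) = 12/20 = 3/5 ≈ 0.6000.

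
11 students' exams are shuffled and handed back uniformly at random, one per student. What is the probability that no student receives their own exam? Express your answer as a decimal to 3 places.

0.368

This is the derangement probability: permutations of 11 with no fixed point.
D(11) = 11! · (1 − 1/1! + 1/2! − ··· + (−1)^11/11!) = 14684570.
P = 14684570/39916800 = 1468457/3991680 ≈ 0.368.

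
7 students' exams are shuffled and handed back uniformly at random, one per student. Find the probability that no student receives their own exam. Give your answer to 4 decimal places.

This is the derangement probability: permutations of 7 with no fixed point.
D(7) = 7! · (1 − 1/1! + 1/2! − ··· + (−1)^7/7!) = 1854.
P = 1854/5040 = 103/280 ≈ 0.3679.

0.3679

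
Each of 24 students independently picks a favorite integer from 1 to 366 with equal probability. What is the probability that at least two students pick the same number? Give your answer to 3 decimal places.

It's easier to compute the probability that all 24 are distinct.
P(all distinct) = 366/366 · 365/366 · ··· · 343/366 ≈ 0.463.
So the probability of at least one match is 1 − 0.463 = 0.537.

0.537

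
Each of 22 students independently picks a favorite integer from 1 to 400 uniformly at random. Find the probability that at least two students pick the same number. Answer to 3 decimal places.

It's easier to compute the probability that all 22 are distinct.
P(all distinct) = 400/400 · 399/400 · ··· · 379/400 ≈ 0.555.
So the probability of at least one match is 1 − 0.555 = 0.445.

0.445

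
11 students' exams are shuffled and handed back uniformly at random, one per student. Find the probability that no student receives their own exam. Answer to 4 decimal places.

0.3679

This is the derangement probability: permutations of 11 with no fixed point.
D(11) = 11! · (1 − 1/1! + 1/2! − ··· + (−1)^11/11!) = 14684570.
P = 14684570/39916800 = 1468457/3991680 ≈ 0.3679.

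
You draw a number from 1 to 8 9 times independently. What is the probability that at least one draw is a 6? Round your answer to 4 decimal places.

0.6993

P(no draw is a 6) = (7/8)^9 ≈ 0.3007.
P(at least one) = 1 − 0.3007 = 0.6993.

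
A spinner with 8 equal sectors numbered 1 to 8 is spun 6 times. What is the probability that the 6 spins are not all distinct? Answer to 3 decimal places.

0.923

P(all 6 different) = 8/8 · 7/8 · ··· · 3/8 ≈ 0.077.
P(at least two equal) = 1 − 0.077 = 0.923.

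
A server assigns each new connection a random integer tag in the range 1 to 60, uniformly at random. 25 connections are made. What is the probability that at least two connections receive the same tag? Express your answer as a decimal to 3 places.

0.997

It's easier to compute the probability that all 25 are distinct.
P(all distinct) = 60/60 · 59/60 · ··· · 36/60 ≈ 0.003.
So the probability of at least one match is 1 − 0.003 = 0.997.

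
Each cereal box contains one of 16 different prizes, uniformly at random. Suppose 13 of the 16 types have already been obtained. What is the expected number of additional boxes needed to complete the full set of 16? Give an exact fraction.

Starting from 13 distinct types, each trial gives a new one with probability (16−i)/16 when i types are held, so the wait for the next new type is 16/(16−i).
E = 16/3 + 16/2 + 16/1 = 88/3.

88/3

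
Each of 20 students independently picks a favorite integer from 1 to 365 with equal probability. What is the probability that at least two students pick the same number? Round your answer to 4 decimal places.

It's easier to compute the probability that all 20 are distinct.
P(all distinct) = 365/365 · 364/365 · ··· · 346/365 ≈ 0.5886.
So the probability of at least one match is 1 − 0.5886 = 0.4114.

0.4114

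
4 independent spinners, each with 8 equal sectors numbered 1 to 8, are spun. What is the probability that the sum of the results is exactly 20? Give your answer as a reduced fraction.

There are 8^4 = 4096 equally likely outcomes.
The number of ordered 4-tuples from {1,…,8} summing to 20 is 315.
P(sum = 20) = 315/4096.

315/4096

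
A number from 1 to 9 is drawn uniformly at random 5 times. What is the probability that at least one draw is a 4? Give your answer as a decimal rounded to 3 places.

0.445

P(no draw is a 4) = (8/9)^5 ≈ 0.555.
P(at least one) = 1 − 0.555 = 0.445.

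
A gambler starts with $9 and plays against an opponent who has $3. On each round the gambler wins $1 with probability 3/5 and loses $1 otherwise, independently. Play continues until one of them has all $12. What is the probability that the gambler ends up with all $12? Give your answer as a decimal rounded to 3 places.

0.982

Let r = q/p = (2/5)/(3/5) = 2/3. The recurrence P(i) = p·P(i+1) + q·P(i−1) with P(0)=0, P(12)=1 gives P(i) = (1 − r^i)/(1 − r^12).
P(9) = (1 − (2/3)^9) / (1 − (2/3)^12) = 27243/27755 ≈ 0.982.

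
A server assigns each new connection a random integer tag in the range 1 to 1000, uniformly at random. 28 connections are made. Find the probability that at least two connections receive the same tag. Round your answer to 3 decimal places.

0.317

It's easier to compute the probability that all 28 are distinct.
P(all distinct) = 1000/1000 · 999/1000 · ··· · 973/1000 ≈ 0.683.
So the probability of at least one match is 1 − 0.683 = 0.317.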